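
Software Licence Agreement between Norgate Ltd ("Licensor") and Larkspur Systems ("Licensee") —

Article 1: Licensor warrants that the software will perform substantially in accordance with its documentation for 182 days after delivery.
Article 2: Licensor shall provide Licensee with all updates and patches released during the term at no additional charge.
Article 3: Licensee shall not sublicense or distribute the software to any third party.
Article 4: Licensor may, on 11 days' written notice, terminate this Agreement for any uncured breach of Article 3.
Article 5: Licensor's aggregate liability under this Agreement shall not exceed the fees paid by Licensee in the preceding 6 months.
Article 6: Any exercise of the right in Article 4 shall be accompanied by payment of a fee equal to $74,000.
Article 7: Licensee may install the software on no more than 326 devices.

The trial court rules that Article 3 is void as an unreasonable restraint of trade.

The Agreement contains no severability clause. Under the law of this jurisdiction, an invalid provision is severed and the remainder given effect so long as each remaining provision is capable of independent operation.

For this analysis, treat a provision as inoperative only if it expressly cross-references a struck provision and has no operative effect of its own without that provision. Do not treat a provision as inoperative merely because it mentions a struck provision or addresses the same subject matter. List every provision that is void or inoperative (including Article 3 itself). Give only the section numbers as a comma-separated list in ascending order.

Article 3 is struck. Article 4 merely fixes the termination right for breach of Article 3; with Article 3 gone it has nothing to operate on and falls away. The only function of Article 6 is the exercise fee for Article 4, so it cannot stand once Article 4 is removed. With no severability clause, the stated default rule severs what cannot stand and enforces each remaining provision that can operate on its own. The provisions still in force are Article 1, Article 2, Article 5, and Article 7.

3, 4, 6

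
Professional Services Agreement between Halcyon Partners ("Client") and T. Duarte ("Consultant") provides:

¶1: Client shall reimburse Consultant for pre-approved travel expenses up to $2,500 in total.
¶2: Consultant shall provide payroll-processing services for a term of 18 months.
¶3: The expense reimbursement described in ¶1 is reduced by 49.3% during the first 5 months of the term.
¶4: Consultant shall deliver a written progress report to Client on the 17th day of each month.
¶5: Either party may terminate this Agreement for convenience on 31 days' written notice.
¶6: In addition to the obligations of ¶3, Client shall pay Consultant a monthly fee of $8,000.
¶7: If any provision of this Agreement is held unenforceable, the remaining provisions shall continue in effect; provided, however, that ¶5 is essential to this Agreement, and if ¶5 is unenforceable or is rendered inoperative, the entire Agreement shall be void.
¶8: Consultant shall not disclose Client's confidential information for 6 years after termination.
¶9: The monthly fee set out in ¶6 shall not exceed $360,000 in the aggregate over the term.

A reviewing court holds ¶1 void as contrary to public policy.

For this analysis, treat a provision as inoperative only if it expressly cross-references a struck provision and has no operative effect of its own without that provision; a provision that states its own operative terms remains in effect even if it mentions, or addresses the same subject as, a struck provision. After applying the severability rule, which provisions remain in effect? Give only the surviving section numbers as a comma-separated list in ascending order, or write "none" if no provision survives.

2, 4, 5, 6, 7, 8, 9

¶1 is struck. The whole of ¶3 is the introductory reduction to the expense reimbursement, defined by reference to ¶1, so ¶3 cannot stand once ¶1 is removed. Although ¶6 refers to ¶3, its operative terms do not depend on ¶3, so it remains in effect. ¶7 makes ¶5 an essential term, but ¶5 is unaffected, so the severability proviso in ¶7 preserves the remaining provisions. That leaves ¶2, ¶4, ¶5, ¶6, ¶7, ¶8, and ¶9 in effect.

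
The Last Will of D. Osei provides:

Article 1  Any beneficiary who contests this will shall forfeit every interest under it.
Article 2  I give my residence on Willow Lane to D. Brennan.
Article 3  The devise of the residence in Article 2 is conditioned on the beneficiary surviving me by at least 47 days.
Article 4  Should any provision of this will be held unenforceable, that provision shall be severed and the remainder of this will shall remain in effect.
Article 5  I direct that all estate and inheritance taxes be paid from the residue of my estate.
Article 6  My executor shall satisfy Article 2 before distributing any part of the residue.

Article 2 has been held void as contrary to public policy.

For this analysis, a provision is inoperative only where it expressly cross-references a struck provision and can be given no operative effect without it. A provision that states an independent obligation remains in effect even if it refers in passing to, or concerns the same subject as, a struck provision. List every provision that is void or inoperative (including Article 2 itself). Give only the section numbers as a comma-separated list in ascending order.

Article 2 is struck. Article 3 operates only by reference to Article 2, so it falls with Article 2. Article 6 has no operative effect of its own apart from Article 2 and is therefore inoperative. Under the severability clause in Article 4, the remaining provisions continue in force. Article 1, Article 4, and Article 5 remain in effect.

2, 3, 6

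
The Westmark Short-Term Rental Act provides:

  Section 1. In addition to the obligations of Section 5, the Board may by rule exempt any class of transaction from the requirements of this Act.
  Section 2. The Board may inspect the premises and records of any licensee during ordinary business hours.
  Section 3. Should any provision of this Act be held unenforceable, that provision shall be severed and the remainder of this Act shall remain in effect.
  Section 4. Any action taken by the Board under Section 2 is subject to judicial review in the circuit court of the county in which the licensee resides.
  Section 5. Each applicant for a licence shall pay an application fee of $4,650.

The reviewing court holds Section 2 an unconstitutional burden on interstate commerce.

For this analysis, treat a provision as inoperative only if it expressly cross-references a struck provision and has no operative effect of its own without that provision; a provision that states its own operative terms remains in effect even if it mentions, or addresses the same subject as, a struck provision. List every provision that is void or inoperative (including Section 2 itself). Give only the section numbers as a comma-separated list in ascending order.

Section 2 is struck. The only function of Section 4 is the judicial-review right for Section 2, so it cannot stand once Section 2 is removed. Section 3 is a severability clause and preserves every provision that can still be given independent effect. That leaves Section 1, Section 3, and Section 5 in effect.

2, 4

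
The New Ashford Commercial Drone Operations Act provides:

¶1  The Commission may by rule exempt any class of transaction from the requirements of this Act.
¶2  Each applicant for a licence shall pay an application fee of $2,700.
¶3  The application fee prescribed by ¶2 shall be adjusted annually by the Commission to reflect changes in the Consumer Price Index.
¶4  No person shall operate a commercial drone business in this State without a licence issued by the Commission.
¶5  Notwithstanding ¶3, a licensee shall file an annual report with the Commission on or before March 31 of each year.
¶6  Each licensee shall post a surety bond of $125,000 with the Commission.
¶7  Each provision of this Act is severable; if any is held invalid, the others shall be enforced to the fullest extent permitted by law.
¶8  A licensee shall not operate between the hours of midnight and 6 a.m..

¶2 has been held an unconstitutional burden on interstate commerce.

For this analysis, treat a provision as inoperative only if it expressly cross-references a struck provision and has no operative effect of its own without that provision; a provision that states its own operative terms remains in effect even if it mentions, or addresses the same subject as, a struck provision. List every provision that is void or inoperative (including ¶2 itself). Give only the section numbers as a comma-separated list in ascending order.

2, 3

¶2 is struck. ¶3 does nothing except set the indexation of the application fee by reference to ¶2; with ¶2 gone it has no independent effect and is inoperative. ¶5 mentions ¶3 but its own obligation stands independently of ¶3, so ¶5 is not affected. ¶7 is a severability clause and preserves every provision that can still be given independent effect. ¶1, ¶4, ¶5, ¶6, ¶7, and ¶8 remain in effect.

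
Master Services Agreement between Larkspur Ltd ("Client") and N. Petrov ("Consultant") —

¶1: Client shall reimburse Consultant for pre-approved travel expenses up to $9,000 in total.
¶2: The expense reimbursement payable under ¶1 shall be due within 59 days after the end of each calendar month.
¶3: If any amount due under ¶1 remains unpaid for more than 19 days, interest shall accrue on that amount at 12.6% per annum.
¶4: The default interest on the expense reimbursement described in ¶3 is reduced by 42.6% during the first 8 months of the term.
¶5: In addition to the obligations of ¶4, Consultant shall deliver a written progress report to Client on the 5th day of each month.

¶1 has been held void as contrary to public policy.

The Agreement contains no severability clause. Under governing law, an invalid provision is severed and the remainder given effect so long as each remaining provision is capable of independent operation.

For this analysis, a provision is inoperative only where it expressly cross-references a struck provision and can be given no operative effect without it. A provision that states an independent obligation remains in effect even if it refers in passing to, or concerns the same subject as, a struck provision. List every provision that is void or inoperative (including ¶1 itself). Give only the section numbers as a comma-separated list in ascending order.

¶1 is struck. ¶2 operates only by reference to ¶1, so it falls with ¶1. ¶3 has no operative effect of its own apart from ¶1 and is therefore inoperative. ¶4 does nothing except set the introductory reduction to the default interest on the expense reimbursement by reference to ¶3; with ¶3 gone it has no independent effect and is inoperative. ¶5 mentions ¶4 but its own obligation stands independently of ¶4, so ¶5 is not affected. With no severability clause, the stated default rule severs what cannot stand and enforces each remaining provision that can operate on its own. Only ¶5 remains in effect.

1, 2, 3, 4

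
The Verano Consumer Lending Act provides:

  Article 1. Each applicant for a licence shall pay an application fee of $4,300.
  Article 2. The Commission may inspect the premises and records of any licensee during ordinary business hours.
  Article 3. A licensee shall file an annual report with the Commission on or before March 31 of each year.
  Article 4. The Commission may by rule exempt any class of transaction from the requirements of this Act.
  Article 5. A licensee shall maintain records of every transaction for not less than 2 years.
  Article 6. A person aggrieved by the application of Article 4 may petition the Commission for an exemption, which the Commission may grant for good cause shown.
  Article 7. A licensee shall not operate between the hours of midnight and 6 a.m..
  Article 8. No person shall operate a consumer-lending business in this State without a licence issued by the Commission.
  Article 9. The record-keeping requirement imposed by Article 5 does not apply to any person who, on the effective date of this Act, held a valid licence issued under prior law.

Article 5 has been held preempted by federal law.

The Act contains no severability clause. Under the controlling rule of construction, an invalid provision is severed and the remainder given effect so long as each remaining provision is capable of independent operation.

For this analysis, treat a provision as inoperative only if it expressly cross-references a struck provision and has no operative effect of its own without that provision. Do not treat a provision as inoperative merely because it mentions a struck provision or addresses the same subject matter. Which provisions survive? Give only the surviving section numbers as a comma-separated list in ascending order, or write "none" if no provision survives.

Article 5 is struck. The only function of Article 9 is the grandfather exemption from Article 5, so it cannot stand once Article 5 is removed. With no severability clause, the stated default rule severs what cannot stand and enforces each remaining provision that can operate on its own. The provisions still in force are Article 1, Article 2, Article 3, Article 4, Article 6, Article 7, and Article 8.

1, 2, 3, 4, 6, 7, 8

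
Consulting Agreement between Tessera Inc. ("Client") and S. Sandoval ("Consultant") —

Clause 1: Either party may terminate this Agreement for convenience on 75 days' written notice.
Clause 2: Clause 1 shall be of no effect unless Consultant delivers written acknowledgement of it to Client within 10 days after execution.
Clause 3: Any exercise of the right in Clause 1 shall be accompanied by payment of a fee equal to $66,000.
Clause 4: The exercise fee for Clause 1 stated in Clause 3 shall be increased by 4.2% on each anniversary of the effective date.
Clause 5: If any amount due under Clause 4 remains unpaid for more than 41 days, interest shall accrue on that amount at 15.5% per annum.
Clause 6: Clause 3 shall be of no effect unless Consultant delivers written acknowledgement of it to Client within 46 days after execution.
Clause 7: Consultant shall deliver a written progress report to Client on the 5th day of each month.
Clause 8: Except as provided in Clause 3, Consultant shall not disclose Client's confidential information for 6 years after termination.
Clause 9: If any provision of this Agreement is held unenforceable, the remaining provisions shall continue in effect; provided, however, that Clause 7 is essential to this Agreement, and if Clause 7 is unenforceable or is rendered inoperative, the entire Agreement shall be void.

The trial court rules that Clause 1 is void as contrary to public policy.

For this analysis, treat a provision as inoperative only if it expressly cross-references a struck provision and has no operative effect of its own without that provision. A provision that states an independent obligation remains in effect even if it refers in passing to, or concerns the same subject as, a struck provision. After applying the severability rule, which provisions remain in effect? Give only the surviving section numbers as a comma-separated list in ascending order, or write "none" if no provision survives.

7, 8, 9

Clause 1 is struck. Clause 2 has no operative effect of its own apart from Clause 1 and is therefore inoperative. Clause 3 operates only by reference to Clause 1, so it falls with Clause 1. Clause 4 operates only by reference to Clause 3, so it falls with Clause 3. Clause 6 has no operative effect of its own apart from Clause 3 and is therefore inoperative. Clause 5 operates only by reference to Clause 4, so it falls with Clause 4. Although Clause 8 refers to Clause 3, its operative terms do not depend on Clause 3, so it remains in effect. Clause 9 makes Clause 7 an essential term, but Clause 7 is unaffected, so the severability proviso in Clause 9 preserves the remaining provisions. That leaves Clause 7, Clause 8, and Clause 9 in effect.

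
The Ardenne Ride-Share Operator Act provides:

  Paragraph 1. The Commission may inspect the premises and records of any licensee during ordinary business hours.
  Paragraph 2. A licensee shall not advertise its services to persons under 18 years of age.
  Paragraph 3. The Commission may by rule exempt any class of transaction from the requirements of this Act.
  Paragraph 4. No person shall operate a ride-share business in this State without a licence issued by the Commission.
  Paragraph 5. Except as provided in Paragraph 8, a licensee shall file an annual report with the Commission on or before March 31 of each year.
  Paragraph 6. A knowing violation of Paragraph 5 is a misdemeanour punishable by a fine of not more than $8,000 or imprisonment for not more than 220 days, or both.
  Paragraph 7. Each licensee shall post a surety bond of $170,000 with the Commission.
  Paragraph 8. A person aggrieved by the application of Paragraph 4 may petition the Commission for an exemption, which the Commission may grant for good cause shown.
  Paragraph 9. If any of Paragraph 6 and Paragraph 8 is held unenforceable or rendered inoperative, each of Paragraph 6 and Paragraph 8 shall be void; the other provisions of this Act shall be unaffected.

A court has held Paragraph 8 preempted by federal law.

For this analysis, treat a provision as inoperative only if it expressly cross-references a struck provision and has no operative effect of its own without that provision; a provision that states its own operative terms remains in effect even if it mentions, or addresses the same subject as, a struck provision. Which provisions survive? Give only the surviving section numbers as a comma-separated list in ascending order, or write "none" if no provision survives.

1, 2, 3, 4, 5, 7, 9

Paragraph 8 is struck. Paragraph 5 mentions Paragraph 8 but its own obligation stands independently of Paragraph 8, so Paragraph 5 is not affected. Nothing else in the Act is defined by reference to Paragraph 8. Paragraph 9 declares Paragraph 6 and Paragraph 8 mutually dependent; since one of them has fallen, all of them are of no effect. That brings down Paragraph 6 as well. The remainder continues in force under Paragraph 9. The provisions still in force are Paragraph 1, Paragraph 2, Paragraph 3, Paragraph 4, Paragraph 5, Paragraph 7, and Paragraph 9.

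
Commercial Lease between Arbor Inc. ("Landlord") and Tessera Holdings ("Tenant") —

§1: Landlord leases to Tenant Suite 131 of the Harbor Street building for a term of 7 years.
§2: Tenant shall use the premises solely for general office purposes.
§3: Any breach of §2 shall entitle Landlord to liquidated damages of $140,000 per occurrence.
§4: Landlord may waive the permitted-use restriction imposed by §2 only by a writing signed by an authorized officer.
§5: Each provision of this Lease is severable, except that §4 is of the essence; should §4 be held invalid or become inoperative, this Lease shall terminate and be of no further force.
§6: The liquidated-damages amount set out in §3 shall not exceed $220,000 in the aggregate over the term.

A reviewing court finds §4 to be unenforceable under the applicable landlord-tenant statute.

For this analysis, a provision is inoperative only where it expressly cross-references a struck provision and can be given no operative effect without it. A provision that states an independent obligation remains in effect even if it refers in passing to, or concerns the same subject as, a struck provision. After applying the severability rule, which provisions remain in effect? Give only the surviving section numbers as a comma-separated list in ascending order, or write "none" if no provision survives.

none

§4 is struck. Nothing else in the Lease is defined by reference to §4. §5 makes §4 an essential term, and §4 is the provision held invalid; under §5, the entire Lease is therefore void. No provision of the Lease survives.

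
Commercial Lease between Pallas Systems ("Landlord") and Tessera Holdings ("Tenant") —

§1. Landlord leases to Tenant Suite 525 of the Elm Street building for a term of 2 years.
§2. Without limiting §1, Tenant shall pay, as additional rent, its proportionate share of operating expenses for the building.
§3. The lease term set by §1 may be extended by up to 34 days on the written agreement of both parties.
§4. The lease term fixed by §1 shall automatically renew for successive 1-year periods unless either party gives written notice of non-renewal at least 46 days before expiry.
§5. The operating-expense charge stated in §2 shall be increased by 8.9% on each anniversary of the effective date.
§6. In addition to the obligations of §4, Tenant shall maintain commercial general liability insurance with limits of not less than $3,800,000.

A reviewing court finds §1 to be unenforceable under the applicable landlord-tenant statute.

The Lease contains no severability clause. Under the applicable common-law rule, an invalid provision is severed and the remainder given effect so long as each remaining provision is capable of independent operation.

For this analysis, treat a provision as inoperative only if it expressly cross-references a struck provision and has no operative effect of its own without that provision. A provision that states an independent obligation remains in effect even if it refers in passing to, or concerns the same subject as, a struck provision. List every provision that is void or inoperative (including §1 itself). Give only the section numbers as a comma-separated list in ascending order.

1, 3, 4

§1 is struck. §3 has no operative effect of its own apart from §1 and is therefore inoperative. §4 has no operative effect of its own apart from §1 and is therefore inoperative. Although §6 refers to §4, its operative terms do not depend on §4, so it remains in effect. §2 mentions §1 but its own obligation stands independently of §1, so §2 is not affected. Under the stated default rule, only provisions that cannot operate independently fall away; the rest are enforced. §2, §5, and §6 remain in effect.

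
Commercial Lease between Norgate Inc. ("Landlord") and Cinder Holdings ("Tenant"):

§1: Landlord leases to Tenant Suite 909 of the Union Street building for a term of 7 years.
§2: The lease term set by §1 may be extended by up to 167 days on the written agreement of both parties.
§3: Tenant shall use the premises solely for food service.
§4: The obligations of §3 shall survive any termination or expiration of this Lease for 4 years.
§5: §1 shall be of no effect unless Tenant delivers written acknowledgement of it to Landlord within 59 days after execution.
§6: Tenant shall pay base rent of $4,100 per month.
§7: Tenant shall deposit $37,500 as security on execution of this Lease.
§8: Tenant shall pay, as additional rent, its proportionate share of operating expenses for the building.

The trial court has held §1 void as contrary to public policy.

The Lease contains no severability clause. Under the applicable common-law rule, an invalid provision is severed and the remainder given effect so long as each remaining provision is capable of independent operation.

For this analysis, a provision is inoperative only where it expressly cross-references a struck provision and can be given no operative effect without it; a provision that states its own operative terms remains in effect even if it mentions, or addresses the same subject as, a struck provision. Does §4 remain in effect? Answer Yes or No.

§1 is struck. §2 does nothing except set the extension of the lease term by reference to §1; with §1 gone it has no independent effect and is inoperative. §5 operates only by reference to §1, so it falls with §1. Under the stated default rule, only provisions that cannot operate independently fall away; the rest are enforced. §3, §4, §6, §7, and §8 remain in effect. §4 is among the surviving provisions, so the answer is yes.

Yes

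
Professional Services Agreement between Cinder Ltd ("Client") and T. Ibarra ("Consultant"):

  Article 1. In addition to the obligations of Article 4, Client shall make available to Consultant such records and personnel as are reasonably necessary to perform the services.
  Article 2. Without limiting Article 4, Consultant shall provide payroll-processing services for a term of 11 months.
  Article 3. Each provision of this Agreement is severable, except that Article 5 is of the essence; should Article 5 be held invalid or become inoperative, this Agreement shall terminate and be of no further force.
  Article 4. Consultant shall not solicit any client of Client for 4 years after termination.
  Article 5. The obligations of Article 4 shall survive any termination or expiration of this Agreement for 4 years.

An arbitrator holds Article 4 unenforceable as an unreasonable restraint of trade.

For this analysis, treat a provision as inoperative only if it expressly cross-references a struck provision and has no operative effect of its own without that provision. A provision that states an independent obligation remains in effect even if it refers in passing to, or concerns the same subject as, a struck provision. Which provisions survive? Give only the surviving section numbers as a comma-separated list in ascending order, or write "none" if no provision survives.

Article 4 is struck. Article 5 merely fixes the survival period for Article 4; with Article 4 gone it has nothing to operate on and falls away. Article 3 makes Article 5 an essential term, and Article 5 has been rendered inoperative by the cascade; under Article 3, the entire Agreement is therefore void. No provision of the Agreement survives.

none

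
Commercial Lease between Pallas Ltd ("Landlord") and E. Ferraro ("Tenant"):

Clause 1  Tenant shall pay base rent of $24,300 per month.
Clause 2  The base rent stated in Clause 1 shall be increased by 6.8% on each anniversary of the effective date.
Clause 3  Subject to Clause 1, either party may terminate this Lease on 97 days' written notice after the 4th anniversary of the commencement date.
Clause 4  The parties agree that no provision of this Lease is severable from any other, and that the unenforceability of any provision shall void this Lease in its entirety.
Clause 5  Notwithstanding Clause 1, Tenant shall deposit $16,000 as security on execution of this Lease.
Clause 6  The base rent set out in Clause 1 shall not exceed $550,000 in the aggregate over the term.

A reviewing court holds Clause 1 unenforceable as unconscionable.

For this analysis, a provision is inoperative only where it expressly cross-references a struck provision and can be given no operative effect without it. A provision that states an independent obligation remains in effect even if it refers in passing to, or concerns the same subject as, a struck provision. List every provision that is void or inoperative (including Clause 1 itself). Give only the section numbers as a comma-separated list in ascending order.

1, 2, 3, 4, 5, 6

Clause 1 is struck. The whole of Clause 2 is the escalation of the base rent, defined by reference to Clause 1, so Clause 2 cannot stand once Clause 1 is removed. The whole of Clause 6 is the aggregate cap on the base rent, defined by reference to Clause 1, so Clause 6 cannot stand once Clause 1 is removed. Clause 4 provides that the Lease is not severable, so the invalidity of any one provision voids the entire Lease. No provision of the Lease survives.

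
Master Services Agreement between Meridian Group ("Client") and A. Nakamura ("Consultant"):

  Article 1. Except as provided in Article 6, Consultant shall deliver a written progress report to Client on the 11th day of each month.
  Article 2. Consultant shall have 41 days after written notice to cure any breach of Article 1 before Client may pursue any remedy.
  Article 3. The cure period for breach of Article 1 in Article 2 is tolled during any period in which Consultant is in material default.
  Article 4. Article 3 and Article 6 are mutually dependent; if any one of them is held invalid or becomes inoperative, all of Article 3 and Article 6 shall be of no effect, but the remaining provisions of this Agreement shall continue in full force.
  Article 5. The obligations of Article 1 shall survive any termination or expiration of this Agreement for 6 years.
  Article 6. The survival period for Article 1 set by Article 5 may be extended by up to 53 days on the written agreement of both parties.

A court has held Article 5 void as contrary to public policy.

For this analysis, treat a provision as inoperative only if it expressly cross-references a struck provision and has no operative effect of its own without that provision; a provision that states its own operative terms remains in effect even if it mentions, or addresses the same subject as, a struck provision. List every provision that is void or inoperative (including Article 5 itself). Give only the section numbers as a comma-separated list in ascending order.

3, 5, 6

Article 5 is struck. Article 6 does nothing except set the extension of the survival period for Article 1 by reference to Article 5; with Article 5 gone it has no independent effect and is inoperative. Although Article 1 refers to Article 6, its operative terms do not depend on Article 6, so it remains in effect. Article 4 declares Article 3 and Article 6 mutually dependent; since one of them has fallen, all of them are of no effect. That brings down Article 3 as well. The remainder continues in force under Article 4. That leaves Article 1, Article 2, and Article 4 in effect.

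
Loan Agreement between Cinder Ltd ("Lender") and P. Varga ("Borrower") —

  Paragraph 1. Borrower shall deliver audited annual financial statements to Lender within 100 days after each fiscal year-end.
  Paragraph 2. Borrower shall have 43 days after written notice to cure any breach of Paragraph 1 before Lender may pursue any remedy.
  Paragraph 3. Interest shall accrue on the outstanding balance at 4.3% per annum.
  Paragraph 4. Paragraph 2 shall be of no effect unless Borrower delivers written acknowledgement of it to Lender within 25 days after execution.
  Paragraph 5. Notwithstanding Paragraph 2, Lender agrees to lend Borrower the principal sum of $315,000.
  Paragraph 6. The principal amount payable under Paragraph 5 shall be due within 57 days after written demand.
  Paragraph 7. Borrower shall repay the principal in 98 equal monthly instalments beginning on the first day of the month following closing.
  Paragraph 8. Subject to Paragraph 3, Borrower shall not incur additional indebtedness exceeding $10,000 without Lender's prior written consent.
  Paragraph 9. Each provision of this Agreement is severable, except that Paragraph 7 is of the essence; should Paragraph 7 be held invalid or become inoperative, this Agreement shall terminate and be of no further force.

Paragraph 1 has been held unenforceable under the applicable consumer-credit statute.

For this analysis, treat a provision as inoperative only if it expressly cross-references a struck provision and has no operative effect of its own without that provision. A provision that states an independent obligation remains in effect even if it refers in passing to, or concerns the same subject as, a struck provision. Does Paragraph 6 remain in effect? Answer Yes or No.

Paragraph 1 is struck. Paragraph 2 has no operative effect of its own apart from Paragraph 1 and is therefore inoperative. The only function of Paragraph 4 is the acknowledgement condition for Paragraph 2, so it cannot stand once Paragraph 2 is removed. Although Paragraph 5 refers to Paragraph 2, its operative terms do not depend on Paragraph 2, so it remains in effect. Paragraph 9 makes Paragraph 7 an essential term, but Paragraph 7 is unaffected, so the severability proviso in Paragraph 9 preserves the remaining provisions. The provisions still in force are Paragraph 3, Paragraph 5, Paragraph 6, Paragraph 7, Paragraph 8, and Paragraph 9. Paragraph 6 is among the surviving provisions, so the answer is yes.

Yes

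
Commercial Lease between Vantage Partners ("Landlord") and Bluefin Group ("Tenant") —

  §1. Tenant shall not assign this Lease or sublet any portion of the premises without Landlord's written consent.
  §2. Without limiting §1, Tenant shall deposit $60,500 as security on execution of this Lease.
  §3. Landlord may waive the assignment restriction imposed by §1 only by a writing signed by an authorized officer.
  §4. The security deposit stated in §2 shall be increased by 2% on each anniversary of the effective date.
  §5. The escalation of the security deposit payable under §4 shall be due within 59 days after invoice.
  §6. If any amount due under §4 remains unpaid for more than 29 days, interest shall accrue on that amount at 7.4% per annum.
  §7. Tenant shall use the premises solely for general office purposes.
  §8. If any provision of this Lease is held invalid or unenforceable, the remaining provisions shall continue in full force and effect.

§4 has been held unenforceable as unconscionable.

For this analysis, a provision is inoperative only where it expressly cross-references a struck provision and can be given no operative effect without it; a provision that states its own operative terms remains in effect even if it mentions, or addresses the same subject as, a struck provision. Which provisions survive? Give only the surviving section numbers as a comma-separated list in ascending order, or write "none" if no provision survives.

1, 2, 3, 7, 8

§4 is struck. The whole of §5 is the payment deadline for the escalation of the security deposit, defined by reference to §4, so §5 cannot stand once §4 is removed. §6 operates only by reference to §4, so it falls with §4. §8 is a severability clause and preserves every provision that can still be given independent effect. That leaves §1, §2, §3, §7, and §8 in effect.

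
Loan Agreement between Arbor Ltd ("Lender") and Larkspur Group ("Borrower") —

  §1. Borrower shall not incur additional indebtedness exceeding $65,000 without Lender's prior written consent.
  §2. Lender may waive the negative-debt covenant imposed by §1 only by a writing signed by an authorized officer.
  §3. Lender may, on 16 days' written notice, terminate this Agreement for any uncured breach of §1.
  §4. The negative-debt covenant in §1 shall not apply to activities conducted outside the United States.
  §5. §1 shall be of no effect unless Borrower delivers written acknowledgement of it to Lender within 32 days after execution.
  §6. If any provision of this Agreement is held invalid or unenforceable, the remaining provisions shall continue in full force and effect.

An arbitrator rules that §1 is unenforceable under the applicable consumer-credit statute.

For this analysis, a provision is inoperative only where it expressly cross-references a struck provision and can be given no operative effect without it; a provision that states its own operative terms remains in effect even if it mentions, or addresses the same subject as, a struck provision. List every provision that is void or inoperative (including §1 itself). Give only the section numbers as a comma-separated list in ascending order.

1, 2, 3, 4, 5

§1 is struck. §2 operates only by reference to §1, so it falls with §1. §3 has no operative effect of its own apart from §1 and is therefore inoperative. §4 operates only by reference to §1, so it falls with §1. §5 merely fixes the acknowledgement condition for §1; with §1 gone it has nothing to operate on and falls away. Under the severability clause in §6, the remaining provisions continue in force. Only §6 remains in effect.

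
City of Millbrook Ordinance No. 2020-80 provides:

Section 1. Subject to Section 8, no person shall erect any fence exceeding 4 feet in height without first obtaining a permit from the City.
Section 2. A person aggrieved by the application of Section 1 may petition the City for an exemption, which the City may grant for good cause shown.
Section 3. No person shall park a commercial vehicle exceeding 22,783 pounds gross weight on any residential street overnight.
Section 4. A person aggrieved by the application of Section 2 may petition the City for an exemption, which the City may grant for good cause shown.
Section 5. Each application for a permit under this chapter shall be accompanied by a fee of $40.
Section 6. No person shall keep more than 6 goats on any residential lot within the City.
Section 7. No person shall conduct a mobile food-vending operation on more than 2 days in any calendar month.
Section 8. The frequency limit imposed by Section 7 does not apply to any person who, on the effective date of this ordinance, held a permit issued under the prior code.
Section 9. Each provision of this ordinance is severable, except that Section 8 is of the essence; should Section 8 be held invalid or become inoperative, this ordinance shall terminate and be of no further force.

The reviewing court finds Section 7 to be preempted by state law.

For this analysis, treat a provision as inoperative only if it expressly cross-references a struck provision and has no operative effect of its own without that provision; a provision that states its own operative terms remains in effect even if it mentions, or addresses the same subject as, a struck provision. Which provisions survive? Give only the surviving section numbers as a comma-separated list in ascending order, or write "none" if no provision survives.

Section 7 is struck. Section 8 has no operative effect of its own apart from Section 7 and is therefore inoperative. Section 9 makes Section 8 an essential term, and Section 8 has been rendered inoperative by the cascade; under Section 9, the entire ordinance is therefore void. No provision of the ordinance survives.

none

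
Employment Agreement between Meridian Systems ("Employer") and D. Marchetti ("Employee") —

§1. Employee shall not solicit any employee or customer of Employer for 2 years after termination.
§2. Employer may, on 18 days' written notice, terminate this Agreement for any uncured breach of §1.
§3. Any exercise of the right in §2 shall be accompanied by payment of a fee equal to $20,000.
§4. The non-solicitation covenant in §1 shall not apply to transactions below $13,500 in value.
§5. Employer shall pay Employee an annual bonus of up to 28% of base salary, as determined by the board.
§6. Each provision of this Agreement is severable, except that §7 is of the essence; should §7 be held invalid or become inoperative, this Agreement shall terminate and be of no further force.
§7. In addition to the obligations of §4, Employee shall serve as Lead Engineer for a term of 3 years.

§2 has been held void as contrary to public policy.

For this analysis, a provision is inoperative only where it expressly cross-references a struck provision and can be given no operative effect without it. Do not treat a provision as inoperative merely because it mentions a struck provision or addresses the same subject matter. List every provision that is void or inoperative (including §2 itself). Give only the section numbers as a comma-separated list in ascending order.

2, 3

§2 is struck. The only function of §3 is the exercise fee for §2, so it cannot stand once §2 is removed. §6 makes §7 an essential term, but §7 is unaffected, so the severability proviso in §6 preserves the remaining provisions. That leaves §1, §4, §5, §6, and §7 in effect.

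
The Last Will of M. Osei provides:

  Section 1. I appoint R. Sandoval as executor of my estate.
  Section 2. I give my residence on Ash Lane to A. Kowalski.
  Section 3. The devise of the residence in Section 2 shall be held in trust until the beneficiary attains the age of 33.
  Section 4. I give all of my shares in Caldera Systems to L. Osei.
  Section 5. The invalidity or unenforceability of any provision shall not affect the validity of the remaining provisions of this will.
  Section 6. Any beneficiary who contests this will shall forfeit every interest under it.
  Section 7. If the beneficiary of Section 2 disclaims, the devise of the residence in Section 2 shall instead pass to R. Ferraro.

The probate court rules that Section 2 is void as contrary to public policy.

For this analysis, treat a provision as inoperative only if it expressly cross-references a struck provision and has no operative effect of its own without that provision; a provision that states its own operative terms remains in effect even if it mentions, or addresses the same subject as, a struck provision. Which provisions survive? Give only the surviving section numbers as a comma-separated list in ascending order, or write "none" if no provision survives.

Section 2 is struck. Section 3 merely fixes the trust for Section 2; with Section 2 gone it has nothing to operate on and falls away. Section 7 merely fixes the alternative disposition for Section 2; with Section 2 gone it has nothing to operate on and falls away. Section 5 is a severability clause and preserves every provision that can still be given independent effect. The provisions still in force are Section 1, Section 4, Section 5, and Section 6.

1, 4, 5, 6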